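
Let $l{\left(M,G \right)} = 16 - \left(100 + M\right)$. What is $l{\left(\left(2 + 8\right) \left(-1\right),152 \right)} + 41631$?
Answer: $41557$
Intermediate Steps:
$l{\left(M,G \right)} = -84 - M$
$l{\left(\left(2 + 8\right) \left(-1\right),152 \right)} + 41631 = \left(-84 - \left(2 + 8\right) \left(-1\right)\right) + 41631 = \left(-84 - 10 \left(-1\right)\right) + 41631 = \left(-84 - -10\right) + 41631 = \left(-84 + 10\right) + 41631 = -74 + 41631 = 41557$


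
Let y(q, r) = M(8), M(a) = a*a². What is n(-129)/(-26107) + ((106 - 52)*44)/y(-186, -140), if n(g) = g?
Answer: 7762035/1670848 ≈ 4.6456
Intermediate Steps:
M(a) = a³
y(q, r) = 512 (y(q, r) = 8³ = 512)
n(-129)/(-26107) + ((106 - 52)*44)/y(-186, -140) = -129/(-26107) + ((106 - 52)*44)/512 = -129*(-1/26107) + (54*44)*(1/512) = 129/26107 + 2376*(1/512) = 129/26107 + 297/64 = 7762035/1670848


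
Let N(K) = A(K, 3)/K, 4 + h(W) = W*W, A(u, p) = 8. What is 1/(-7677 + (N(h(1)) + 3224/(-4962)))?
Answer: -2481/19054865 ≈ -0.00013020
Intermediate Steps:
h(W) = -4 + W² (h(W) = -4 + W*W = -4 + W²)
N(K) = 8/K
1/(-7677 + (N(h(1)) + 3224/(-4962))) = 1/(-7677 + (8/(-4 + 1²) + 3224/(-4962))) = 1/(-7677 + (8/(-4 + 1) + 3224*(-1/4962))) = 1/(-7677 + (8/(-3) - 1612/2481)) = 1/(-7677 + (8*(-⅓) - 1612/2481)) = 1/(-7677 + (-8/3 - 1612/2481)) = 1/(-7677 - 8228/2481) = 1/(-19054865/2481) = -2481/19054865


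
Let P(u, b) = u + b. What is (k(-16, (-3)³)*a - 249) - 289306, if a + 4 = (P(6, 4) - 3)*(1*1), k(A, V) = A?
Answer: -289603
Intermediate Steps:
P(u, b) = b + u
a = 3 (a = -4 + ((4 + 6) - 3)*(1*1) = -4 + (10 - 3)*1 = -4 + 7*1 = -4 + 7 = 3)
(k(-16, (-3)³)*a - 249) - 289306 = (-16*3 - 249) - 289306 = (-48 - 249) - 289306 = -297 - 289306 = -289603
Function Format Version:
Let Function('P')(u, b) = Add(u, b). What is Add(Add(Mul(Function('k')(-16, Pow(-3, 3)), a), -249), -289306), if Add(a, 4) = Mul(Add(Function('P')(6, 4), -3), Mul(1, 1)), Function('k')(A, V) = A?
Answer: -289603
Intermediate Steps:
Function('P')(u, b) = Add(b, u)
a = 3 (a = Add(-4, Mul(Add(Add(4, 6), -3), Mul(1, 1))) = Add(-4, Mul(Add(10, -3), 1)) = Add(-4, Mul(7, 1)) = Add(-4, 7) = 3)
Add(Add(Mul(Function('k')(-16, Pow(-3, 3)), a), -249), -289306) = Add(Add(Mul(-16, 3), -249), -289306) = Add(Add(-48, -249), -289306) = Add(-297, -289306) = -289603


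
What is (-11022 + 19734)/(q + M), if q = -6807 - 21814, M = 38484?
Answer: 8712/9863 ≈ 0.88330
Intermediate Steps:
q = -28621
(-11022 + 19734)/(q + M) = (-11022 + 19734)/(-28621 + 38484) = 8712/9863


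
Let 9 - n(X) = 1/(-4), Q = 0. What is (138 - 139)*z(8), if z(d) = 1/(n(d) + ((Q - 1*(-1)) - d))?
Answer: -4/9 ≈ -0.44444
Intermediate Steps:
n(X) = 37/4 (n(X) = 9 - 1/(-4) = 9 - 1*(-1/4) = 9 + 1/4 = 37/4)
z(d) = 1/(41/4 - d) (z(d) = 1/(37/4 + ((0 - 1*(-1)) - d)) = 1/(37/4 + ((0 + 1) - d)) = 1/(37/4 + (1 - d)) = 1/(41/4 - d))
(138 - 139)*z(8) = (138 - 139)*(4/(41 - 4*8)) = -4/(41 - 32) = -4/9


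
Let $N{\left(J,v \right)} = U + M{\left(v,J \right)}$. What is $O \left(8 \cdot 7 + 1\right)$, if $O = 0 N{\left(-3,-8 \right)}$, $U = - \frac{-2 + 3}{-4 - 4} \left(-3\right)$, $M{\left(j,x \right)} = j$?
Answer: $0$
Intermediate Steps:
$U = - \frac{3}{8}$ ($U = - \frac{1}{-8} \left(-3\right) = - \frac{1 \left(-1\right)}{8} \left(-3\right) = \left(-1\right) \left(- \frac{1}{8}\right) \left(-3\right) = \frac{1}{8} \left(-3\right) = - \frac{3}{8} \approx -0.375$)
$N{\left(J,v \right)} = - \frac{3}{8} + v$
$O = 0$ ($O = 0 \left(- \frac{3}{8} - 8\right) = 0 \left(- \frac{67}{8}\right) = 0$)
$O \left(8 \cdot 7 + 1\right) = 0 \left(8 \cdot 7 + 1\right) = 0 \left(56 + 1\right) = 0 \cdot 57 = 0$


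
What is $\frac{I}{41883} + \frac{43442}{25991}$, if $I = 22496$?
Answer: $\frac{343453546}{155511579} \approx 2.2085$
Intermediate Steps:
$\frac{I}{41883} + \frac{43442}{25991} = \frac{22496}{41883} + \frac{43442}{25991} = 22496 \cdot \frac{1}{41883} + 43442 \cdot \frac{1}{25991} = \frac{22496}{41883} + \frac{6206}{3713} = \frac{343453546}{155511579}$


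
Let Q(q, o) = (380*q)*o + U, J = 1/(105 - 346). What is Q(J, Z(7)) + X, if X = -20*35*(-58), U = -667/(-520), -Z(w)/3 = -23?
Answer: 5074518347/125320 ≈ 40493.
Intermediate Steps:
Z(w) = 69 (Z(w) = -3*(-23) = 69)
U = 667/520 (U = -667*(-1/520) = 667/520 ≈ 1.2827)
J = -1/241 (J = 1/(-241) = -1/241 ≈ -0.0041494)
Q(q, o) = 667/520 + 380*o*q (Q(q, o) = (380*q)*o + 667/520 = 380*o*q + 667/520 = 667/520 + 380*o*q)
X = 40600 (X = -700*(-58) = 40600)
Q(J, Z(7)) + X = (667/520 + 380*69*(-1/241)) + 40600 = (667/520 - 26220/241) + 40600 = -13473653/125320 + 40600 = 5074518347/125320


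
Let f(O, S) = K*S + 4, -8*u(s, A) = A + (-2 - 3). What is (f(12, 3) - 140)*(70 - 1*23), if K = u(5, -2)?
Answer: -50149/8 ≈ -6268.6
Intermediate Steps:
u(s, A) = 5/8 - A/8 (u(s, A) = -(A + (-2 - 3))/8 = -(A - 5)/8 = -(-5 + A)/8 = 5/8 - A/8)
K = 7/8 (K = 5/8 - 1/8*(-2) = 5/8 + 1/4 = 7/8 ≈ 0.87500)
f(O, S) = 4 + 7*S/8 (f(O, S) = 7*S/8 + 4 = 4 + 7*S/8)
(f(12, 3) - 140)*(70 - 1*23) = ((4 + (7/8)*3) - 140)*(70 - 1*23) = ((4 + 21/8) - 140)*(70 - 23) = (53/8 - 140)*47 = -1067/8*47 = -50149/8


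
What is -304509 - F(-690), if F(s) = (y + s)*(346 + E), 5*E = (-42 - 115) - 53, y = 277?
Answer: -178957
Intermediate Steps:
E = -42 (E = ((-42 - 115) - 53)/5 = (-157 - 53)/5 = (⅕)*(-210) = -42)
F(s) = 84208 + 304*s (F(s) = (277 + s)*(346 - 42) = (277 + s)*304 = 84208 + 304*s)
-304509 - F(-690) = -304509 - (84208 + 304*(-690)) = -304509 - (84208 - 209760) = -304509 - 1*(-125552) = -304509 + 125552 = -178957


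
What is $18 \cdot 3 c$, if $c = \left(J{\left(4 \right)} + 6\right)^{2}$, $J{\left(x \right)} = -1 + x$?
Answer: $4374$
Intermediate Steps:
$c = 81$ ($c = \left(\left(-1 + 4\right) + 6\right)^{2} = \left(3 + 6\right)^{2} = 9^{2} = 81$)
$18 \cdot 3 c = 18 \cdot 3 \cdot 81 = 54 \cdot 81 = 4374$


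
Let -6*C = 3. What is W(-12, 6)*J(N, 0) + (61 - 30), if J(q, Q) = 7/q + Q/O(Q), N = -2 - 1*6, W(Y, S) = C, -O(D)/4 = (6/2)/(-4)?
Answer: 503/16 ≈ 31.438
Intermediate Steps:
O(D) = 3 (O(D) = -4*6/2/(-4) = -4*6*(½)*(-1)/4 = -12*(-1)/4 = -4*(-¾) = 3)
C = -½ (C = -⅙*3 = -½ ≈ -0.50000)
W(Y, S) = -½
N = -8 (N = -2 - 6 = -8)
J(q, Q) = 7/q + Q/3
W(-12, 6)*J(N, 0) + (61 - 30) = -(7/(-8) + (⅓)*0)/2 + (61 - 30) = -(7*(-⅛) + 0)/2 + 31 = -(-7/8 + 0)/2 + 31 = -½*(-7/8) + 31 = 7/16 + 31 = 503/16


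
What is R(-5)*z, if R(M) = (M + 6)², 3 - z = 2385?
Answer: -2382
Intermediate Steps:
z = -2382 (z = 3 - 1*2385 = 3 - 2385 = -2382)
R(M) = (6 + M)²
R(-5)*z = (6 - 5)²*(-2382) = 1²*(-2382) = 1*(-2382) = -2382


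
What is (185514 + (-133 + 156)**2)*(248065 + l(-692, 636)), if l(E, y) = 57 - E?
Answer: 46290103002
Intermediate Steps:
(185514 + (-133 + 156)**2)*(248065 + l(-692, 636)) = (185514 + (-133 + 156)**2)*(248065 + (57 - 1*(-692))) = (185514 + 23**2)*(248065 + (57 + 692)) = (185514 + 529)*(248065 + 749) = 186043*248814 = 46290103002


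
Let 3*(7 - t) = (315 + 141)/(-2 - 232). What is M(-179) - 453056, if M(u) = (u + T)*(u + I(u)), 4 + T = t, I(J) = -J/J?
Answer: -5479408/13 ≈ -4.2149e+5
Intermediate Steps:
t = 895/117 (t = 7 - (315 + 141)/(3*(-2 - 232)) = 7 - 152/(-234) = 7 - 152*(-1)/234 = 7 - 1/3*(-76/39) = 7 + 76/117 = 895/117 ≈ 7.6496)
I(J) = -1 (I(J) = -1*1 = -1)
T = 427/117 (T = -4 + 895/117 = 427/117 ≈ 3.6496)
M(u) = (-1 + u)*(427/117 + u) (M(u) = (u + 427/117)*(u - 1) = (427/117 + u)*(-1 + u) = (-1 + u)*(427/117 + u))
M(-179) - 453056 = (-427/117 + (-179)**2 + (310/117)*(-179)) - 453056 = (-427/117 + 32041 - 55490/117) - 453056 = 410320/13 - 453056 = -5479408/13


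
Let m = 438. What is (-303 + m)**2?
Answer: 18225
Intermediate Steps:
(-303 + m)**2 = (-303 + 438)**2 = 135**2 = 18225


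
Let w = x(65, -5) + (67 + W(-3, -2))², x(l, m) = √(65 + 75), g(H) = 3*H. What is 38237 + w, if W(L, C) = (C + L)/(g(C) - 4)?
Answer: 171173/4 + 2*√35 ≈ 42805.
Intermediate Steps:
W(L, C) = (C + L)/(-4 + 3*C) (W(L, C) = (C + L)/(3*C - 4) = (C + L)/(-4 + 3*C))
x(l, m) = 2*√35 (x(l, m) = √140 = 2*√35)
w = 18225/4 + 2*√35 (w = 2*√35 + (67 + (-2 - 3)/(-4 + 3*(-2)))² = 2*√35 + (67 - 5/(-4 - 6))² = 2*√35 + (67 - 5/(-10))² = 2*√35 + (67 - ⅒*(-5))² = 2*√35 + (67 + ½)² = 2*√35 + (135/2)² = 2*√35 + 18225/4 = 18225/4 + 2*√35 ≈ 4568.1)
38237 + w = 38237 + (18225/4 + 2*√35) = 171173/4 + 2*√35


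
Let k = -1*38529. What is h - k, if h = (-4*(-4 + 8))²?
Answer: 38785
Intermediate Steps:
k = -38529
h = 256 (h = (-4*4)² = (-16)² = 256)
h - k = 256 - 1*(-38529) = 256 + 38529 = 38785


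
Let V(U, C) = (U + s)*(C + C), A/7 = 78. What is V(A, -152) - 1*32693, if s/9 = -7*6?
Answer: -83765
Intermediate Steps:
s = -378 (s = 9*(-7*6) = 9*(-42) = -378)
A = 546 (A = 7*78 = 546)
V(U, C) = 2*C*(-378 + U) (V(U, C) = (U - 378)*(C + C) = (-378 + U)*(2*C) = 2*C*(-378 + U))
V(A, -152) - 1*32693 = 2*(-152)*(-378 + 546) - 1*32693 = 2*(-152)*168 - 32693 = -51072 - 32693 = -83765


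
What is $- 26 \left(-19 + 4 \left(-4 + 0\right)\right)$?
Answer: $910$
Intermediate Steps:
$- 26 \left(-19 + 4 \left(-4 + 0\right)\right) = - 26 \left(-19 + 4 \left(-4\right)\right) = - 26 \left(-19 - 16\right) = \left(-26\right) \left(-35\right) = 910$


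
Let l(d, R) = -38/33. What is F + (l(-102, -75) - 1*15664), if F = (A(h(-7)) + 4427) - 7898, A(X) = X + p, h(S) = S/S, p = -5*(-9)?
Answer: -629975/33 ≈ -19090.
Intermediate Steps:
p = 45
h(S) = 1
l(d, R) = -38/33 (l(d, R) = -38*1/33 = -38/33)
A(X) = 45 + X (A(X) = X + 45 = 45 + X)
F = -3425 (F = ((45 + 1) + 4427) - 7898 = (46 + 4427) - 7898 = 4473 - 7898 = -3425)
F + (l(-102, -75) - 1*15664) = -3425 + (-38/33 - 1*15664) = -3425 + (-38/33 - 15664) = -3425 - 516950/33 = -629975/33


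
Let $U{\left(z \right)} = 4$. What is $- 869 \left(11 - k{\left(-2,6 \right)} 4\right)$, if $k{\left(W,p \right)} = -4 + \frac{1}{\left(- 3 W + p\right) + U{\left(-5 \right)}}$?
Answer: $- \frac{92983}{4} \approx -23246.0$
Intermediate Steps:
$k{\left(W,p \right)} = -4 + \frac{1}{4 + p - 3 W}$ ($k{\left(W,p \right)} = -4 + \frac{1}{\left(- 3 W + p\right) + 4} = -4 + \frac{1}{\left(p - 3 W\right) + 4} = -4 + \frac{1}{4 + p - 3 W}$)
$- 869 \left(11 - k{\left(-2,6 \right)} 4\right) = - 869 \left(11 - \frac{-15 - 24 + 12 \left(-2\right)}{4 + 6 - -6} \cdot 4\right) = - 869 \left(11 - \frac{-15 - 24 - 24}{4 + 6 + 6} \cdot 4\right) = - 869 \left(11 - \frac{1}{16} \left(-63\right) 4\right) = - 869 \left(11 - \left(- \frac{63}{16}\right) 4\right) = - 869 \left(11 - - \frac{63}{4}\right) = - 869 \left(11 + \frac{63}{4}\right) = \left(-869\right) \frac{107}{4} = - \frac{92983}{4}$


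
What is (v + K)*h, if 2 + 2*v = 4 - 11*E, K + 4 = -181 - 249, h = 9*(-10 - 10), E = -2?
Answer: 75960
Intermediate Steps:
h = -180 (h = 9*(-20) = -180)
K = -434 (K = -4 + (-181 - 249) = -4 - 430 = -434)
v = 12 (v = -1 + (4 - 11*(-2))/2 = -1 + (4 + 22)/2 = -1 + (½)*26 = -1 + 13 = 12)
(v + K)*h = (12 - 434)*(-180) = -422*(-180) = 75960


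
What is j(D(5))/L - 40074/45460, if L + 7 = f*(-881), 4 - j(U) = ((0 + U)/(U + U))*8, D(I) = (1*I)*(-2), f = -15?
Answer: -20037/22730 ≈ -0.88152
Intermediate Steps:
D(I) = -2*I (D(I) = I*(-2) = -2*I)
j(U) = 0 (j(U) = 4 - (0 + U)/(U + U)*8 = 4 - U/((2*U))*8 = 4 - U*(1/(2*U))*8 = 4 - 8/2 = 4 - 1*4 = 4 - 4 = 0)
L = 13208 (L = -7 - 15*(-881) = -7 + 13215 = 13208)
j(D(5))/L - 40074/45460 = 0/13208 - 40074/45460 = 0*(1/13208) - 40074*1/45460 = 0 - 20037/22730 = -20037/22730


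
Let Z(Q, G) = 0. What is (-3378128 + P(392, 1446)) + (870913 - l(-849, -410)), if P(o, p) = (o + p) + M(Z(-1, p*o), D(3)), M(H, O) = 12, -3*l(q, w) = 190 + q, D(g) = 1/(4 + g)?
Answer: -7516754/3 ≈ -2.5056e+6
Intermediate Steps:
l(q, w) = -190/3 - q/3 (l(q, w) = -(190 + q)/3 = -190/3 - q/3)
P(o, p) = 12 + o + p (P(o, p) = (o + p) + 12 = 12 + o + p)
(-3378128 + P(392, 1446)) + (870913 - l(-849, -410)) = (-3378128 + (12 + 392 + 1446)) + (870913 - (-190/3 - 1/3*(-849))) = (-3378128 + 1850) + (870913 - (-190/3 + 283)) = -3376278 + (870913 - 1*659/3) = -3376278 + (870913 - 659/3) = -3376278 + 2612080/3 = -7516754/3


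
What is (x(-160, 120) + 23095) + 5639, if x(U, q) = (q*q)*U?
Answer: -2275266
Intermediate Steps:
x(U, q) = U*q² (x(U, q) = q²*U = U*q²)
(x(-160, 120) + 23095) + 5639 = (-160*120² + 23095) + 5639 = (-160*14400 + 23095) + 5639 = (-2304000 + 23095) + 5639 = -2280905 + 5639 = -2275266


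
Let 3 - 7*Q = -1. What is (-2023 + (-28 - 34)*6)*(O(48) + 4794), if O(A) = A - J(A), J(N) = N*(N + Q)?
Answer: -42089730/7 ≈ -6.0128e+6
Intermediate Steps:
Q = 4/7 (Q = 3/7 - ⅐*(-1) = 3/7 + ⅐ = 4/7 ≈ 0.57143)
J(N) = N*(4/7 + N) (J(N) = N*(N + 4/7) = N*(4/7 + N))
O(A) = A - A*(4 + 7*A)/7
(-2023 + (-28 - 34)*6)*(O(48) + 4794) = (-2023 + (-28 - 34)*6)*((⅐)*48*(3 - 7*48) + 4794) = (-2023 - 62*6)*((⅐)*48*(3 - 336) + 4794) = (-2023 - 372)*((⅐)*48*(-333) + 4794) = -2395*(-15984/7 + 4794) = -2395*17574/7 = -42089730/7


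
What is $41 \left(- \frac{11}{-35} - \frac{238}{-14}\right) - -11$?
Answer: $\frac{25231}{35} \approx 720.89$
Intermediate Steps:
$41 \left(- \frac{11}{-35} - \frac{238}{-14}\right) - -11 = 41 \left(\left(-11\right) \left(- \frac{1}{35}\right) - -17\right) + \left(16 - 5\right) = 41 \left(\frac{11}{35} + 17\right) + 11 = 41 \cdot \frac{606}{35} + 11 = \frac{24846}{35} + 11 = \frac{25231}{35}$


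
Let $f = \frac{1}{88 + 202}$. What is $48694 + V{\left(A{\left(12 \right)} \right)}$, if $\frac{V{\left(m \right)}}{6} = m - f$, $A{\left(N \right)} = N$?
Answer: $\frac{7071067}{145} \approx 48766.0$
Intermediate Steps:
$f = \frac{1}{290} \approx 0.0034483$
$V{\left(m \right)} = - \frac{3}{145} + 6 m$ ($V{\left(m \right)} = 6 \left(m - \frac{1}{290}\right) = 6 \left(- \frac{1}{290} + m\right) = - \frac{3}{145} + 6 m$)
$48694 + V{\left(A{\left(12 \right)} \right)} = 48694 + \left(- \frac{3}{145} + 6 \cdot 12\right) = 48694 + \left(- \frac{3}{145} + 72\right) = 48694 + \frac{10437}{145} = \frac{7071067}{145}$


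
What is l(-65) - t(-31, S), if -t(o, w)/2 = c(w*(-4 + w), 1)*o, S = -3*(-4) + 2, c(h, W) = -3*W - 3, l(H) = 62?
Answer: 434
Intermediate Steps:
c(h, W) = -3 - 3*W
S = 14 (S = 12 + 2 = 14)
t(o, w) = 12*o (t(o, w) = -2*(-3 - 3*1)*o = -2*(-3 - 3)*o = -(-12)*o = 12*o)
l(-65) - t(-31, S) = 62 - 12*(-31) = 62 - 1*(-372) = 62 + 372 = 434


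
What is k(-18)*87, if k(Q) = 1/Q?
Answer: -29/6 ≈ -4.8333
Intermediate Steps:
k(-18)*87 = 87/(-18) = -1/18*87 = -29/6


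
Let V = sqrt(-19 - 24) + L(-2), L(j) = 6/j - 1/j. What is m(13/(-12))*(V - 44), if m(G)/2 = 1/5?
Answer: -93/5 + 2*I*sqrt(43)/5 ≈ -18.6 + 2.623*I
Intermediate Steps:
L(j) = 5/j
V = -5/2 + I*sqrt(43) (V = sqrt(-19 - 24) + 5/(-2) = sqrt(-43) + 5*(-1/2) = I*sqrt(43) - 5/2 = -5/2 + I*sqrt(43) ≈ -2.5 + 6.5574*I)
m(G) = 2/5
m(13/(-12))*(V - 44) = 2*((-5/2 + I*sqrt(43)) - 44)/5 = 2*(-93/2 + I*sqrt(43))/5 = -93/5 + 2*I*sqrt(43)/5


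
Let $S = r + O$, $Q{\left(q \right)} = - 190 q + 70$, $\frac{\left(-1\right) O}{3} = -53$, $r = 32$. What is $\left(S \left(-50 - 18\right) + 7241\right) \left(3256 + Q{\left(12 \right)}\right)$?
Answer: $-6011362$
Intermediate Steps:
$O = 159$ ($O = \left(-3\right) \left(-53\right) = 159$)
$Q{\left(q \right)} = 70 - 190 q$
$S = 191$ ($S = 32 + 159 = 191$)
$\left(S \left(-50 - 18\right) + 7241\right) \left(3256 + Q{\left(12 \right)}\right) = \left(191 \left(-50 - 18\right) + 7241\right) \left(3256 + \left(70 - 2280\right)\right) = \left(191 \left(-68\right) + 7241\right) \left(3256 + \left(70 - 2280\right)\right) = \left(-12988 + 7241\right) \left(3256 - 2210\right) = \left(-5747\right) 1046 = -6011362$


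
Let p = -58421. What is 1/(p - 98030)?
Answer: -1/156451 ≈ -6.3918e-6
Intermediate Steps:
1/(p - 98030) = 1/(-58421 - 98030) = 1/(-156451) = -1/156451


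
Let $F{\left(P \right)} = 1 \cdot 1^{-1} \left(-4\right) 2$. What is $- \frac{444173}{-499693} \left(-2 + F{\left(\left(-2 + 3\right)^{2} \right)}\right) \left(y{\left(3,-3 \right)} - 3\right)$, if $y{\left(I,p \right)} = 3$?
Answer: $0$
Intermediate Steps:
$F{\left(P \right)} = -8$ ($F{\left(P \right)} = 1 \cdot 1 \left(-4\right) 2 = 1 \left(-4\right) 2 = \left(-4\right) 2 = -8$)
$- \frac{444173}{-499693} \left(-2 + F{\left(\left(-2 + 3\right)^{2} \right)}\right) \left(y{\left(3,-3 \right)} - 3\right) = - \frac{444173}{-499693} \left(-2 - 8\right) \left(3 - 3\right) = \left(-444173\right) \left(- \frac{1}{499693}\right) \left(- 10 \left(3 - 3\right)\right) = \frac{444173 \left(\left(-10\right) 0\right)}{499693} = \frac{444173}{499693} \cdot 0 = 0$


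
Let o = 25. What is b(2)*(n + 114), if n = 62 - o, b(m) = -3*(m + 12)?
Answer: -6342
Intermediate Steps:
b(m) = -36 - 3*m (b(m) = -3*(12 + m) = -36 - 3*m)
n = 37 (n = 62 - 1*25 = 62 - 25 = 37)
b(2)*(n + 114) = (-36 - 3*2)*(37 + 114) = (-36 - 6)*151 = -42*151 = -6342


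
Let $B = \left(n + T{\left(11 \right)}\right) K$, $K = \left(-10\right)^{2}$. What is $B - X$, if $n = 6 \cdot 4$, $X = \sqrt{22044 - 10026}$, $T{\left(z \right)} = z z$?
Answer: $14500 - \sqrt{12018} \approx 14390.0$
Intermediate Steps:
$T{\left(z \right)} = z^{2}$
$X = \sqrt{12018} \approx 109.63$
$K = 100$
$n = 24$
$B = 14500$ ($B = \left(24 + 11^{2}\right) 100 = \left(24 + 121\right) 100 = 145 \cdot 100 = 14500$)
$B - X = 14500 - \sqrt{12018}$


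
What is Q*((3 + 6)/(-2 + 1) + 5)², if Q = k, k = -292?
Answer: -4672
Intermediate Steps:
Q = -292
Q*((3 + 6)/(-2 + 1) + 5)² = -292*((3 + 6)/(-2 + 1) + 5)² = -292*(9/(-1) + 5)² = -292*(9*(-1) + 5)² = -292*(-9 + 5)² = -292*(-4)² = -292*16 = -4672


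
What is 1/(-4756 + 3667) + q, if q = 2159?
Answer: 2351150/1089 ≈ 2159.0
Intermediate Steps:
1/(-4756 + 3667) + q = 1/(-4756 + 3667) + 2159 = 1/(-1089) + 2159 = -1/1089 + 2159 = 2351150/1089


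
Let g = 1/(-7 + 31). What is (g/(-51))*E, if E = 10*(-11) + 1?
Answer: 109/1224 ≈ 0.089052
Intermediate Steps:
g = 1/24 ≈ 0.041667
E = -109 (E = -110 + 1 = -109)
(g/(-51))*E = ((1/24)/(-51))*(-109) = ((1/24)*(-1/51))*(-109) = -1/1224*(-109) = 109/1224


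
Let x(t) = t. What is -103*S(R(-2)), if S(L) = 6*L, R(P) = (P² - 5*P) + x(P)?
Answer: -7416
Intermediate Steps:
R(P) = P² - 4*P (R(P) = (P² - 5*P) + P = P² - 4*P)
-103*S(R(-2)) = -618*(-2*(-4 - 2)) = -618*(-2*(-6)) = -618*12 = -103*72 = -7416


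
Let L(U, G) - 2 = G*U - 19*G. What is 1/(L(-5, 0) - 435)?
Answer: -1/433 ≈ -0.0023095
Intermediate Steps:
L(U, G) = 2 - 19*G + G*U (L(U, G) = 2 + (G*U - 19*G) = 2 + (-19*G + G*U) = 2 - 19*G + G*U)
1/(L(-5, 0) - 435) = 1/((2 - 19*0 + 0*(-5)) - 435) = 1/((2 + 0 + 0) - 435) = 1/(2 - 435) = 1/(-433) = -1/433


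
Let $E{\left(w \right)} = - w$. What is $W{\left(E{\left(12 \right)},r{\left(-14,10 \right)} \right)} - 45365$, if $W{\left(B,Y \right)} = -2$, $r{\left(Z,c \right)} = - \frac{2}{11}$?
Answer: $-45367$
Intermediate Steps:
$r{\left(Z,c \right)} = - \frac{2}{11}$ ($r{\left(Z,c \right)} = \left(-2\right) \frac{1}{11} = - \frac{2}{11}$)
$W{\left(E{\left(12 \right)},r{\left(-14,10 \right)} \right)} - 45365 = -2 - 45365 = -45367$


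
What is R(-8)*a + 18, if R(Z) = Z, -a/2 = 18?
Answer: 306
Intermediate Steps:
a = -36 (a = -2*18 = -36)
R(-8)*a + 18 = -8*(-36) + 18 = 288 + 18 = 306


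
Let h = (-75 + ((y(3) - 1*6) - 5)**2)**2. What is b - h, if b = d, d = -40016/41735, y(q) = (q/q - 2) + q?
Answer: -1542476/41735 ≈ -36.959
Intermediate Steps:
y(q) = -1 + q (y(q) = (1 - 2) + q = -1 + q)
d = -40016/41735 (d = -40016*1/41735 = -40016/41735 ≈ -0.95881)
b = -40016/41735 ≈ -0.95881
h = 36 (h = (-75 + (((-1 + 3) - 1*6) - 5)**2)**2 = (-75 + ((2 - 6) - 5)**2)**2 = (-75 + (-4 - 5)**2)**2 = (-75 + (-9)**2)**2 = (-75 + 81)**2 = 6**2 = 36)
b - h = -40016/41735 - 1*36 = -40016/41735 - 36 = -1542476/41735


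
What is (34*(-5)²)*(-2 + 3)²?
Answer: 850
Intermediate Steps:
(34*(-5)²)*(-2 + 3)² = (34*25)*1² = 850*1 = 850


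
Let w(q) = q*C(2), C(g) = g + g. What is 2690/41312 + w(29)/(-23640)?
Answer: 3674963/61038480 ≈ 0.060207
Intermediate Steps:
C(g) = 2*g
w(q) = 4*q (w(q) = q*(2*2) = q*4 = 4*q)
2690/41312 + w(29)/(-23640) = 2690/41312 + (4*29)/(-23640) = 2690*(1/41312) + 116*(-1/23640) = 1345/20656 - 29/5910 = 3674963/61038480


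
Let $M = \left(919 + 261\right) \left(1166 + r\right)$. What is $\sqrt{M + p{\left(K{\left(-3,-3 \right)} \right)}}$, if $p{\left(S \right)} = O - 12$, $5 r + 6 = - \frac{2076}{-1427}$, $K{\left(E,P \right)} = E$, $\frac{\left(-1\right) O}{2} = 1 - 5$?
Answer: $\frac{2 \sqrt{699887974003}}{1427} \approx 1172.5$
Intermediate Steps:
$O = 8$ ($O = - 2 \left(1 - 5\right) = \left(-2\right) \left(-4\right) = 8$)
$r = - \frac{6486}{7135}$ ($r = - \frac{6}{5} + \frac{\left(-2076\right) \frac{1}{-1427}}{5} = - \frac{6}{5} + \frac{\left(-2076\right) \left(- \frac{1}{1427}\right)}{5} = - \frac{6}{5} + \frac{1}{5} \cdot \frac{2076}{1427} = - \frac{6}{5} + \frac{2076}{7135} = - \frac{6486}{7135} \approx -0.90904$)
$p{\left(S \right)} = -4$ ($p{\left(S \right)} = 8 - 12 = -4$)
$M = \frac{1961850064}{1427}$ ($M = \left(919 + 261\right) \left(1166 - \frac{6486}{7135}\right) = 1180 \cdot \frac{8312924}{7135} = \frac{1961850064}{1427} \approx 1.3748 \cdot 10^{6}$)
$\sqrt{M + p{\left(K{\left(-3,-3 \right)} \right)}} = \sqrt{\frac{1961850064}{1427} - 4} = \sqrt{\frac{1961844356}{1427}} = \frac{2 \sqrt{699887974003}}{1427}$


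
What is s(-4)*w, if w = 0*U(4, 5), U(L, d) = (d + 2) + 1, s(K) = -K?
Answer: 0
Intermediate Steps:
U(L, d) = 3 + d (U(L, d) = (2 + d) + 1 = 3 + d)
w = 0 (w = 0*(3 + 5) = 0*8 = 0)
s(-4)*w = -1*(-4)*0 = 4*0 = 0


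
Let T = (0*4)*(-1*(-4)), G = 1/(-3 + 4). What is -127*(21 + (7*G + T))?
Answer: -3556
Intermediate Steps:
G = 1 (G = 1/1 = 1)
T = 0 (T = 0*4 = 0)
-127*(21 + (7*G + T)) = -127*(21 + (7*1 + 0)) = -127*(21 + (7 + 0)) = -127*(21 + 7) = -127*28 = -3556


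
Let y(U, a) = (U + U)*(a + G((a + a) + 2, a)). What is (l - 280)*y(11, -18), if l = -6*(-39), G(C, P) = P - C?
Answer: 2024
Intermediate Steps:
y(U, a) = -4*U (y(U, a) = (U + U)*(a + (a - ((a + a) + 2))) = (2*U)*(a + (a - (2*a + 2))) = (2*U)*(a + (a - (2 + 2*a))) = (2*U)*(a + (a + (-2 - 2*a))) = (2*U)*(a + (-2 - a)) = (2*U)*(-2) = -4*U)
l = 234
(l - 280)*y(11, -18) = (234 - 280)*(-4*11) = -46*(-44) = 2024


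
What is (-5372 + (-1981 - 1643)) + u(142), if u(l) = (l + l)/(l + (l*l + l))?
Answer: -647711/72 ≈ -8996.0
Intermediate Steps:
u(l) = 2*l/(l² + 2*l) (u(l) = (2*l)/(l + (l² + l)) = (2*l)/(l + (l + l²)) = (2*l)/(l² + 2*l) = 2*l/(l² + 2*l))
(-5372 + (-1981 - 1643)) + u(142) = (-5372 + (-1981 - 1643)) + 2/(2 + 142) = (-5372 - 3624) + 2/144 = -8996 + 2*(1/144) = -8996 + 1/72 = -647711/72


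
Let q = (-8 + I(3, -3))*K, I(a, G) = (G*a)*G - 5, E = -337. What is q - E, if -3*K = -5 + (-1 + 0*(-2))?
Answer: 365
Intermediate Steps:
I(a, G) = -5 + a*G**2 (I(a, G) = a*G**2 - 5 = -5 + a*G**2)
K = 2 (K = -(-5 + (-1 + 0*(-2)))/3 = -(-5 + (-1 + 0))/3 = -(-5 - 1)/3 = -1/3*(-6) = 2)
q = 28 (q = (-8 + (-5 + 3*(-3)**2))*2 = (-8 + (-5 + 3*9))*2 = (-8 + (-5 + 27))*2 = (-8 + 22)*2 = 14*2 = 28)
q - E = 28 - 1*(-337) = 28 + 337 = 365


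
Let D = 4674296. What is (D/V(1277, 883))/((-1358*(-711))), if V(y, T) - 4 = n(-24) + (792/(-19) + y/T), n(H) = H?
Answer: -39210331996/487892627397 ≈ -0.080367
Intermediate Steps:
V(y, T) = -1172/19 + y/T (V(y, T) = 4 + (-24 + (792/(-19) + y/T)) = 4 + (-24 + (792*(-1/19) + y/T)) = 4 + (-24 + (-792/19 + y/T)) = 4 + (-1248/19 + y/T) = -1172/19 + y/T)
(D/V(1277, 883))/((-1358*(-711))) = (4674296/(-1172/19 + 1277/883))/((-1358*(-711))) = (4674296/(-1172/19 + 1277*(1/883)))/965538 = (4674296/(-1172/19 + 1277/883))*(1/965538) = (4674296/(-1010613/16777))*(1/965538) = (4674296*(-16777/1010613))*(1/965538) = -78420663992/1010613*1/965538 = -39210331996/487892627397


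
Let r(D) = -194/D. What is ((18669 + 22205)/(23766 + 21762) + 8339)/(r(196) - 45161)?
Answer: -1328946031/7196472750 ≈ -0.18467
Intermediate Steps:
((18669 + 22205)/(23766 + 21762) + 8339)/(r(196) - 45161) = ((18669 + 22205)/(23766 + 21762) + 8339)/(-194/196 - 45161) = (40874/45528 + 8339)/(-194*1/196 - 45161) = (40874*(1/45528) + 8339)/(-97/98 - 45161) = (20437/22764 + 8339)/(-4425875/98) = (189849433/22764)*(-98/4425875) = -1328946031/7196472750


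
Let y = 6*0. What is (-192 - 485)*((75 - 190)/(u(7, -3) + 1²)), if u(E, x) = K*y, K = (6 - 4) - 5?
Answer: 77855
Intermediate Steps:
y = 0
K = -3 (K = 2 - 5 = -3)
u(E, x) = 0 (u(E, x) = -3*0 = 0)
(-192 - 485)*((75 - 190)/(u(7, -3) + 1²)) = (-192 - 485)*((75 - 190)/(0 + 1²)) = -(-77855)/(0 + 1) = -(-77855)/1 = -(-77855) = -677*(-115) = 77855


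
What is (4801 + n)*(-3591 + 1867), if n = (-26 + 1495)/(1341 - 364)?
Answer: -8089087304/977 ≈ -8.2795e+6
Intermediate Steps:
n = 1469/977 ≈ 1.5036
(4801 + n)*(-3591 + 1867) = (4801 + 1469/977)*(-3591 + 1867) = (4692046/977)*(-1724) = -8089087304/977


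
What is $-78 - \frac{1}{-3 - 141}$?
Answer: $- \frac{11231}{144} \approx -77.993$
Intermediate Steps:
$-78 - \frac{1}{-3 - 141} = -78 - \frac{1}{-144} = -78 - - \frac{1}{144} = -78 + \frac{1}{144} = - \frac{11231}{144}$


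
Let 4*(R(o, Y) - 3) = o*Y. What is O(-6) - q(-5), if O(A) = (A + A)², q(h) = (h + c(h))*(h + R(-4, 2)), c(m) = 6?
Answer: 148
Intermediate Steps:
R(o, Y) = 3 + Y*o/4 (R(o, Y) = 3 + (o*Y)/4 = 3 + (Y*o)/4 = 3 + Y*o/4)
q(h) = (1 + h)*(6 + h) (q(h) = (h + 6)*(h + (3 + (¼)*2*(-4))) = (6 + h)*(h + (3 - 2)) = (6 + h)*(h + 1) = (6 + h)*(1 + h) = (1 + h)*(6 + h))
O(A) = 4*A² (O(A) = (2*A)² = 4*A²)
O(-6) - q(-5) = 4*(-6)² - (6 + (-5)² + 7*(-5)) = 4*36 - (6 + 25 - 35) = 144 - 1*(-4) = 144 + 4 = 148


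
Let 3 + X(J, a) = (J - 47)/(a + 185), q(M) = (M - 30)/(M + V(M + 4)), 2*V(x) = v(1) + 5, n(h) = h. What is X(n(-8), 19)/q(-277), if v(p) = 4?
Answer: -363515/125256 ≈ -2.9022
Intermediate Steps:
V(x) = 9/2 (V(x) = (4 + 5)/2 = (½)*9 = 9/2)
q(M) = (-30 + M)/(9/2 + M) (q(M) = (M - 30)/(M + 9/2) = (-30 + M)/(9/2 + M))
X(J, a) = -3 + (-47 + J)/(185 + a) (X(J, a) = -3 + (J - 47)/(a + 185) = -3 + (-47 + J)/(185 + a))
X(n(-8), 19)/q(-277) = ((-602 - 8 - 3*19)/(185 + 19))/((2*(-30 - 277)/(9 + 2*(-277)))) = ((-602 - 8 - 57)/204)/((2*(-307)/(9 - 554))) = ((1/204)*(-667))/((2*(-307)/(-545))) = -667/(204*(2*(-1/545)*(-307))) = -667/(204*614/545) = -667/204*545/614 = -363515/125256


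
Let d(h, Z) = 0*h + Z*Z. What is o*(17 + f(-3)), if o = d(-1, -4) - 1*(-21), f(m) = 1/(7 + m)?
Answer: 2553/4 ≈ 638.25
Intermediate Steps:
d(h, Z) = Z² (d(h, Z) = 0 + Z² = Z²)
o = 37 (o = (-4)² - 1*(-21) = 16 + 21 = 37)
o*(17 + f(-3)) = 37*(17 + 1/(7 - 3)) = 37*(17 + 1/4) = 37*(17 + ¼) = 37*(69/4) = 2553/4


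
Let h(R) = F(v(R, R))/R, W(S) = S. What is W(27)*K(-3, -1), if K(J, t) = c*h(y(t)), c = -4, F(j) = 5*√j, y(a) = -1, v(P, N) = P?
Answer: 540*I ≈ 540.0*I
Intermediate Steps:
h(R) = 5/√R (h(R) = (5*√R)/R = 5/√R)
K(J, t) = 20*I (K(J, t) = -20/√(-1) = -20*(-I) = -(-20)*I = 20*I)
W(27)*K(-3, -1) = 27*(20*I) = 540*I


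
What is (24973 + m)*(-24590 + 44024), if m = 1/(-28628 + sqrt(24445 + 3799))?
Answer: 99435159261942732/204883535 - 9717*sqrt(7061)/204883535 ≈ 4.8533e+8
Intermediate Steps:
m = 1/(-28628 + 2*sqrt(7061)) (m = 1/(-28628 + sqrt(28244)) = 1/(-28628 + 2*sqrt(7061)) ≈ -3.5137e-5)
(24973 + m)*(-24590 + 44024) = (24973 + (-7157/204883535 - sqrt(7061)/409767070))*(-24590 + 44024) = (5116556512398/204883535 - sqrt(7061)/409767070)*19434 = 99435159261942732/204883535 - 9717*sqrt(7061)/204883535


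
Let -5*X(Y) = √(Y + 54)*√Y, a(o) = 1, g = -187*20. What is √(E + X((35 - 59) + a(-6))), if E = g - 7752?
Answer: √(-287300 - 5*I*√713)/5 ≈ 0.024908 - 107.2*I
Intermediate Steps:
g = -3740
E = -11492 (E = -3740 - 7752 = -11492)
X(Y) = -√Y*√(54 + Y)/5 (X(Y) = -√(Y + 54)*√Y/5 = -√(54 + Y)*√Y/5 = -√Y*√(54 + Y)/5)
√(E + X((35 - 59) + a(-6))) = √(-11492 - √((35 - 59) + 1)*√(54 + ((35 - 59) + 1))/5) = √(-11492 - √(-24 + 1)*√(54 + (-24 + 1))/5) = √(-11492 - √(-23)*√(54 - 23)/5) = √(-11492 - I*√23*√31/5) = √(-11492 - I*√713/5)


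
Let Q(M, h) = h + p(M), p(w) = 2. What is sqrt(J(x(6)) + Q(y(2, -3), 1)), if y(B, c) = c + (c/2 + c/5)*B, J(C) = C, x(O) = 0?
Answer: sqrt(3) ≈ 1.7320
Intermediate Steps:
y(B, c) = c + 7*B*c/10 (y(B, c) = c + (c*(1/2) + c*(1/5))*B = c + (c/2 + c/5)*B = c + (7*c/10)*B = c + 7*B*c/10)
Q(M, h) = 2 + h (Q(M, h) = h + 2 = 2 + h)
sqrt(J(x(6)) + Q(y(2, -3), 1)) = sqrt(0 + (2 + 1)) = sqrt(0 + 3) = sqrt(3)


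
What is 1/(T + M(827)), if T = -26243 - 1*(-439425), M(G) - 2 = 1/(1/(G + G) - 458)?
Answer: 757531/312999687050 ≈ 2.4202e-6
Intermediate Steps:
M(G) = 2 + 1/(-458 + 1/(2*G)) (M(G) = 2 + 1/(1/(G + G) - 458) = 2 + 1/(1/(2*G) - 458) = 2 + 1/(-458 + 1/(2*G)))
T = 413182 (T = -26243 + 439425 = 413182)
1/(T + M(827)) = 1/(413182 + 2*(-1 + 915*827)/(-1 + 916*827)) = 1/(413182 + 2*(-1 + 756705)/(-1 + 757532)) = 1/(413182 + 2*756704/757531) = 1/(413182 + 2*(1/757531)*756704) = 1/(413182 + 1513408/757531) = 1/(312999687050/757531) = 757531/312999687050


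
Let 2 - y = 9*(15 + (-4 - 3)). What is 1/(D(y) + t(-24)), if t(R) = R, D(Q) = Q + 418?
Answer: 1/324 ≈ 0.0030864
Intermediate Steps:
y = -70 (y = 2 - 9*(15 + (-4 - 3)) = 2 - 9*(15 - 7) = 2 - 9*8 = 2 - 1*72 = 2 - 72 = -70)
D(Q) = 418 + Q
1/(D(y) + t(-24)) = 1/((418 - 70) - 24) = 1/(348 - 24) = 1/324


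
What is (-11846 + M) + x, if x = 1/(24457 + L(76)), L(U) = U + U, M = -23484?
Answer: -869435969/24609 ≈ -35330.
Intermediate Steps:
L(U) = 2*U
x = 1/24609 (x = 1/(24457 + 2*76) = 1/(24457 + 152) = 1/24609 ≈ 4.0636e-5)
(-11846 + M) + x = (-11846 - 23484) + 1/24609 = -35330 + 1/24609 = -869435969/24609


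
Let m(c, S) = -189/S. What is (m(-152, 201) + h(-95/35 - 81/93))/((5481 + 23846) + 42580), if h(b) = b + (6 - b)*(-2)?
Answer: -114839/348485291 ≈ -0.00032954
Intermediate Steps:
h(b) = -12 + 3*b (h(b) = b + (-12 + 2*b) = -12 + 3*b)
(m(-152, 201) + h(-95/35 - 81/93))/((5481 + 23846) + 42580) = (-189/201 + (-12 + 3*(-95/35 - 81/93)))/((5481 + 23846) + 42580) = (-189*1/201 + (-12 + 3*(-95*1/35 - 81*1/93)))/(29327 + 42580) = (-63/67 + (-12 + 3*(-19/7 - 27/31)))/71907 = (-63/67 + (-12 + 3*(-778/217)))*(1/71907) = (-63/67 + (-12 - 2334/217))*(1/71907) = (-63/67 - 4938/217)*(1/71907) = -344517/14539*1/71907 = -114839/348485291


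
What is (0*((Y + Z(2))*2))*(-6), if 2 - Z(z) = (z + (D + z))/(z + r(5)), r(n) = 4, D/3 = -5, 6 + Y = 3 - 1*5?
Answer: 0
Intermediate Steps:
Y = -8 (Y = -6 + (3 - 1*5) = -6 + (3 - 5) = -6 - 2 = -8)
D = -15 (D = 3*(-5) = -15)
Z(z) = 2 - (-15 + 2*z)/(4 + z) (Z(z) = 2 - (z + (-15 + z))/(z + 4) = 2 - (-15 + 2*z)/(4 + z))
(0*((Y + Z(2))*2))*(-6) = (0*((-8 + 23/(4 + 2))*2))*(-6) = (0*((-8 + 23/6)*2))*(-6) = (0*(-25/6*2))*(-6) = (0*(-25/3))*(-6) = 0*(-6) = 0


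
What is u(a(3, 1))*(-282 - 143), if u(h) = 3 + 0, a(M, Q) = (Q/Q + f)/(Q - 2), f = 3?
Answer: -1275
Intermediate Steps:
a(M, Q) = 4/(-2 + Q) (a(M, Q) = (Q/Q + 3)/(Q - 2) = (1 + 3)/(-2 + Q) = 4/(-2 + Q))
u(h) = 3
u(a(3, 1))*(-282 - 143) = 3*(-282 - 143) = 3*(-425) = -1275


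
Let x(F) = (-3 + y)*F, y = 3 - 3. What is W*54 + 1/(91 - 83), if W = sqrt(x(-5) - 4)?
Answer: 1/8 + 54*sqrt(11) ≈ 179.22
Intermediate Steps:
y = 0
x(F) = -3*F (x(F) = (-3 + 0)*F = -3*F)
W = sqrt(11) (W = sqrt(-3*(-5) - 4) = sqrt(15 - 4) = sqrt(11) ≈ 3.3166)
W*54 + 1/(91 - 83) = sqrt(11)*54 + 1/(91 - 83) = 54*sqrt(11) + 1/8 = 1/8 + 54*sqrt(11)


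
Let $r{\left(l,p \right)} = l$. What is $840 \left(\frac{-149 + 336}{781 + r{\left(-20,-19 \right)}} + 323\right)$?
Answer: $\frac{206631600}{761} \approx 2.7153 \cdot 10^{5}$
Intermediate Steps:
$840 \left(\frac{-149 + 336}{781 + r{\left(-20,-19 \right)}} + 323\right) = 840 \left(\frac{-149 + 336}{781 - 20} + 323\right) = 840 \left(\frac{187}{761} + 323\right) = 840 \cdot \frac{245990}{761} = \frac{206631600}{761}$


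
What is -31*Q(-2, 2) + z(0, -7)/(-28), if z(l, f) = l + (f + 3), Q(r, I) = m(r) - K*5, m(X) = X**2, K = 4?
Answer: 3473/7 ≈ 496.14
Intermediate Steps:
Q(r, I) = -20 + r**2 (Q(r, I) = r**2 - 4*5 = r**2 - 1*20 = r**2 - 20 = -20 + r**2)
z(l, f) = 3 + f + l (z(l, f) = l + (3 + f) = 3 + f + l)
-31*Q(-2, 2) + z(0, -7)/(-28) = -31*(-20 + (-2)**2) + (3 - 7 + 0)/(-28) = -31*(-20 + 4) - 4*(-1/28) = -31*(-16) + 1/7 = 496 + 1/7 = 3473/7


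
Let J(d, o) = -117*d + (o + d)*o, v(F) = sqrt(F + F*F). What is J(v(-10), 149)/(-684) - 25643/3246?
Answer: -14934043/370044 - 8*sqrt(10)/57 ≈ -40.801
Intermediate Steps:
v(F) = sqrt(F + F**2)
J(d, o) = -117*d + o*(d + o) (J(d, o) = -117*d + (d + o)*o = -117*d + o*(d + o))
J(v(-10), 149)/(-684) - 25643/3246 = (149**2 - 117*3*sqrt(10) + sqrt(-10*(1 - 10))*149)/(-684) - 25643/3246 = (22201 - 117*3*sqrt(10) + sqrt(-10*(-9))*149)*(-1/684) - 25643*1/3246 = (22201 - 351*sqrt(10) + sqrt(90)*149)*(-1/684) - 25643/3246 = (22201 - 351*sqrt(10) + (3*sqrt(10))*149)*(-1/684) - 25643/3246 = (22201 - 351*sqrt(10) + 447*sqrt(10))*(-1/684) - 25643/3246 = (22201 + 96*sqrt(10))*(-1/684) - 25643/3246 = (-22201/684 - 8*sqrt(10)/57) - 25643/3246 = -14934043/370044 - 8*sqrt(10)/57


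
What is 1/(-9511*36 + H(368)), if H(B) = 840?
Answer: -1/341556 ≈ -2.9278e-6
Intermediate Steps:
1/(-9511*36 + H(368)) = 1/(-9511*36 + 840) = 1/(-342396 + 840) = 1/(-341556) = -1/341556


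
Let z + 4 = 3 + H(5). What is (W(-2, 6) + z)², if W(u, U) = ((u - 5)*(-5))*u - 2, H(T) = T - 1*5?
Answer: 5329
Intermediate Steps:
H(T) = -5 + T (H(T) = T - 5 = -5 + T)
W(u, U) = -2 + u*(25 - 5*u) (W(u, U) = ((-5 + u)*(-5))*u - 2 = (25 - 5*u)*u - 2 = u*(25 - 5*u) - 2 = -2 + u*(25 - 5*u))
z = -1 (z = -4 + (3 + (-5 + 5)) = -4 + (3 + 0) = -4 + 3 = -1)
(W(-2, 6) + z)² = ((-2 - 5*(-2)² + 25*(-2)) - 1)² = ((-2 - 5*4 - 50) - 1)² = ((-2 - 20 - 50) - 1)² = (-72 - 1)² = (-73)² = 5329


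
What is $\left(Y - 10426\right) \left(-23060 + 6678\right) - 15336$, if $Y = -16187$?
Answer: $435958830$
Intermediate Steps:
$\left(Y - 10426\right) \left(-23060 + 6678\right) - 15336 = \left(-16187 - 10426\right) \left(-23060 + 6678\right) - 15336 = \left(-26613\right) \left(-16382\right) - 15336 = 435974166 - 15336 = 435958830$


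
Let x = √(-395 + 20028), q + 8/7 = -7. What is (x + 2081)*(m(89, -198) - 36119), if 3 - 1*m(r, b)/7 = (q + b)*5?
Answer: -60105523 - 28883*√19633 ≈ -6.4153e+7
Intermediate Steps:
q = -57/7 (q = -8/7 - 7 = -57/7 ≈ -8.1429)
m(r, b) = 306 - 35*b (m(r, b) = 21 - 7*(-57/7 + b)*5 = 21 - 7*(-285/7 + 5*b) = 21 + (285 - 35*b) = 306 - 35*b)
x = √19633 ≈ 140.12
(x + 2081)*(m(89, -198) - 36119) = (√19633 + 2081)*((306 - 35*(-198)) - 36119) = (2081 + √19633)*((306 + 6930) - 36119) = (2081 + √19633)*(7236 - 36119) = (2081 + √19633)*(-28883) = -60105523 - 28883*√19633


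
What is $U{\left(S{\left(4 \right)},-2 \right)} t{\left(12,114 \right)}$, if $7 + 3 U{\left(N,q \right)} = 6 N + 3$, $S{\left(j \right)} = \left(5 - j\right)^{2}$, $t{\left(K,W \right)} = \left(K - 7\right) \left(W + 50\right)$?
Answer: $\frac{1640}{3} \approx 546.67$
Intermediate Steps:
$t{\left(K,W \right)} = \left(-7 + K\right) \left(50 + W\right)$
$U{\left(N,q \right)} = - \frac{4}{3} + 2 N$ ($U{\left(N,q \right)} = - \frac{7}{3} + \frac{6 N + 3}{3} = - \frac{7}{3} + \frac{3 + 6 N}{3} = - \frac{7}{3} + \left(1 + 2 N\right) = - \frac{4}{3} + 2 N$)
$U{\left(S{\left(4 \right)},-2 \right)} t{\left(12,114 \right)} = \left(- \frac{4}{3} + 2 \left(-5 + 4\right)^{2}\right) \left(-350 - 798 + 50 \cdot 12 + 12 \cdot 114\right) = \left(- \frac{4}{3} + 2 \left(-1\right)^{2}\right) \left(-350 - 798 + 600 + 1368\right) = \left(- \frac{4}{3} + 2 \cdot 1\right) 820 = \left(- \frac{4}{3} + 2\right) 820 = \frac{2}{3} \cdot 820 = \frac{1640}{3}$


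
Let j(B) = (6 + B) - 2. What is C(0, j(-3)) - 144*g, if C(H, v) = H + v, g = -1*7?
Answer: 1009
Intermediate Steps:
g = -7
j(B) = 4 + B
C(0, j(-3)) - 144*g = (0 + (4 - 3)) - 144*(-7) = (0 + 1) + 1008 = 1 + 1008 = 1009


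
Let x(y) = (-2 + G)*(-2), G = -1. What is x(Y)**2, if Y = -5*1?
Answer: 36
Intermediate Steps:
Y = -5
x(y) = 6 (x(y) = (-2 - 1)*(-2) = -3*(-2) = 6)
x(Y)**2 = 6**2 = 36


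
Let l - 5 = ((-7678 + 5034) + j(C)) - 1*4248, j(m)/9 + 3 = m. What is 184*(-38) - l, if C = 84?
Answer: -834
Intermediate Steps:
j(m) = -27 + 9*m
l = -6158 (l = 5 + (((-7678 + 5034) + (-27 + 9*84)) - 1*4248) = 5 + ((-2644 + (-27 + 756)) - 4248) = 5 + ((-2644 + 729) - 4248) = 5 + (-1915 - 4248) = 5 - 6163 = -6158)
184*(-38) - l = 184*(-38) - 1*(-6158) = -6992 + 6158 = -834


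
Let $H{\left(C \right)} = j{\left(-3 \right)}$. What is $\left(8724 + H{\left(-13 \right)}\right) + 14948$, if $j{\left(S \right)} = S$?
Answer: $23669$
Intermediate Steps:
$H{\left(C \right)} = -3$
$\left(8724 + H{\left(-13 \right)}\right) + 14948 = \left(8724 - 3\right) + 14948 = 8721 + 14948 = 23669$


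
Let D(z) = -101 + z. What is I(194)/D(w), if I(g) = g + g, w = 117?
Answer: 97/4 ≈ 24.250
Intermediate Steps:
I(g) = 2*g
I(194)/D(w) = (2*194)/(-101 + 117) = 388/16 = 388*(1/16) = 97/4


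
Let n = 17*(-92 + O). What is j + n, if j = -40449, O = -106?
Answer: -43815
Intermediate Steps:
n = -3366 (n = 17*(-92 - 106) = 17*(-198) = -3366)
j + n = -40449 - 3366 = -43815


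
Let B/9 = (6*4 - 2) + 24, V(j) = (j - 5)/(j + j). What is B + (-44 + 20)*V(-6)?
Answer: 392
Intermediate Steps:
V(j) = (-5 + j)/(2*j) (V(j) = (-5 + j)/((2*j)) = (-5 + j)*(1/(2*j)) = (-5 + j)/(2*j))
B = 414 (B = 9*((6*4 - 2) + 24) = 9*((24 - 2) + 24) = 9*(22 + 24) = 9*46 = 414)
B + (-44 + 20)*V(-6) = 414 + (-44 + 20)*((½)*(-5 - 6)/(-6)) = 414 - 12*(-1)*(-11)/6 = 414 - 24*11/12 = 414 - 22 = 392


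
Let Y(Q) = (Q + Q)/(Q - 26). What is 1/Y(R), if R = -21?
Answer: 47/42 ≈ 1.1190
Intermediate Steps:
Y(Q) = 2*Q/(-26 + Q) (Y(Q) = (2*Q)/(-26 + Q) = 2*Q/(-26 + Q))
1/Y(R) = 1/(2*(-21)/(-26 - 21)) = 1/(2*(-21)/(-47)) = 1/(2*(-21)*(-1/47)) = 1/(42/47) = 47/42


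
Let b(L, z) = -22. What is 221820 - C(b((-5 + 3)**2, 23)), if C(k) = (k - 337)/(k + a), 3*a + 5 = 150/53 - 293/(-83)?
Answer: 63069779277/284350 ≈ 2.2180e+5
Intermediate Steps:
a = 5984/13197 (a = -5/3 + (150/53 - 293/(-83))/3 = -5/3 + (150*(1/53) - 293*(-1/83))/3 = -5/3 + (150/53 + 293/83)/3 = -5/3 + (1/3)*(27979/4399) = -5/3 + 27979/13197 = 5984/13197 ≈ 0.45344)
C(k) = (-337 + k)/(5984/13197 + k) (C(k) = (k - 337)/(k + 5984/13197) = (-337 + k)/(5984/13197 + k))
221820 - C(b((-5 + 3)**2, 23)) = 221820 - 13197*(-337 - 22)/(5984 + 13197*(-22)) = 221820 - 13197*(-359)/(5984 - 290334) = 221820 - 13197*(-359)/(-284350) = 221820 - 13197*(-1)*(-359)/284350 = 221820 - 1*4737723/284350 = 221820 - 4737723/284350 = 63069779277/284350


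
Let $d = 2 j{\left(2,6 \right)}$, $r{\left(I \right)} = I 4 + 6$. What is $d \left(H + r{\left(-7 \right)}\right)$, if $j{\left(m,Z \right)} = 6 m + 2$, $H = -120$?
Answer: $-3976$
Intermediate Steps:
$j{\left(m,Z \right)} = 2 + 6 m$
$r{\left(I \right)} = 6 + 4 I$ ($r{\left(I \right)} = 4 I + 6 = 6 + 4 I$)
$d = 28$ ($d = 2 \left(2 + 6 \cdot 2\right) = 2 \left(2 + 12\right) = 2 \cdot 14 = 28$)
$d \left(H + r{\left(-7 \right)}\right) = 28 \left(-120 + \left(6 + 4 \left(-7\right)\right)\right) = 28 \left(-120 + \left(6 - 28\right)\right) = 28 \left(-120 - 22\right) = 28 \left(-142\right) = -3976$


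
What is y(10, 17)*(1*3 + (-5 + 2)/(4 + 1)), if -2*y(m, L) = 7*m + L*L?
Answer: -2154/5 ≈ -430.80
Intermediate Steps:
y(m, L) = -7*m/2 - L**2/2 (y(m, L) = -(7*m + L*L)/2 = -(7*m + L**2)/2 = -(L**2 + 7*m)/2 = -7*m/2 - L**2/2)
y(10, 17)*(1*3 + (-5 + 2)/(4 + 1)) = (-7/2*10 - 1/2*17**2)*(1*3 + (-5 + 2)/(4 + 1)) = (-35 - 1/2*289)*(3 - 3/5) = (-35 - 289/2)*(3 - 3*1/5) = -359*(3 - 3/5)/2 = -359/2*12/5 = -2154/5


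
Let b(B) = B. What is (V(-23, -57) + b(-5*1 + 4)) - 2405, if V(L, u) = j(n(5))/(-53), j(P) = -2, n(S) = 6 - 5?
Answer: -127516/53 ≈ -2406.0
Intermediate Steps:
n(S) = 1
V(L, u) = 2/53 (V(L, u) = -2/(-53) = -2*(-1/53) = 2/53)
(V(-23, -57) + b(-5*1 + 4)) - 2405 = (2/53 + (-5*1 + 4)) - 2405 = (2/53 + (-5 + 4)) - 2405 = (2/53 - 1) - 2405 = -51/53 - 2405 = -127516/53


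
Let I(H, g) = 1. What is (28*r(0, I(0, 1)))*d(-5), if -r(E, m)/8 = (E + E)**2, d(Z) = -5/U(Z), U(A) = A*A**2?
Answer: 0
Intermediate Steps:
U(A) = A**3
d(Z) = -5/Z**3
r(E, m) = -32*E**2 (r(E, m) = -8*(E + E)**2 = -8*4*E**2 = -32*E**2)
(28*r(0, I(0, 1)))*d(-5) = (28*(-32*0**2))*(-5/(-5)**3) = (28*(-32*0))*(-5*(-1/125)) = (28*0)*(1/25) = 0*(1/25) = 0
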